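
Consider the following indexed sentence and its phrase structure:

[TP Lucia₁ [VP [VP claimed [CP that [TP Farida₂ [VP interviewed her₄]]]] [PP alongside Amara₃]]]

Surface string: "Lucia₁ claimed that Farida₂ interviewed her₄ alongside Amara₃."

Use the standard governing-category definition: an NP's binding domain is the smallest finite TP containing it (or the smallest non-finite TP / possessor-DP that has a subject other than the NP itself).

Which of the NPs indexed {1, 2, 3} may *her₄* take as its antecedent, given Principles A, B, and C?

*her* is a pronoun, so Principle B applies: it must be free in its binding domain.
Binding domain of *her₄*: the embedded TP, whose subject is Farida₂.
*Lucia₁* c-commands the pronoun but from outside its binding domain, and is not c-commanded by it → coindexation permitted.
*Farida₂* c-commands the pronoun within its binding domain → coindexation would violate Principle B.
*Amara₃* and the pronoun do not c-command one another → neither Principle B nor Principle C is at stake; coindexation permitted.

{1, 3}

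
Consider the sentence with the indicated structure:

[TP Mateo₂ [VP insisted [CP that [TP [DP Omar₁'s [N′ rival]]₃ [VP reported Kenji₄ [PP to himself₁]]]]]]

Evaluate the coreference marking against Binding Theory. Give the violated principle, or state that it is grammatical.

The two coindexed NPs are *Omar₁* and *himself₁*.
*himself₁* is an anaphor. Principle A requires it to be bound within its binding domain — the embedded TP, whose subject is [Omar₁'s rival]₃.
Within that domain it is c-commanded by *[Omar₁'s rival]₃*, *Kenji₄*, none of which share its index.
*Omar₁* does not c-command the anaphor at all.
The anaphor is unbound in its domain → Principle A violation.

Principle A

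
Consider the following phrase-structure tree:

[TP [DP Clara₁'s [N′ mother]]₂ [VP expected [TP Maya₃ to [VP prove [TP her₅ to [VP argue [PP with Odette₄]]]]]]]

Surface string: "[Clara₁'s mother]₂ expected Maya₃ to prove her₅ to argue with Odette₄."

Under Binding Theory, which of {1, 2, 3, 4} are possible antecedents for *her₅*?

*her* is a pronoun, so Principle B applies: it must be free in its binding domain.
Binding domain of *her₅*: the embedded TP, whose subject is Maya₃.
*Clara₁* and the pronoun do not c-command one another → neither Principle B nor Principle C is at stake; coindexation permitted.
*[Clara₁'s mother]₂* c-commands the pronoun but from outside its binding domain, and is not c-commanded by it → coindexation permitted.
*Maya₃* c-commands the pronoun within its binding domain → coindexation would violate Principle B.
*Odette₄*: the pronoun c-commands this R-expression → coindexation would violate Principle C on *Odette₄*.

{1, 2}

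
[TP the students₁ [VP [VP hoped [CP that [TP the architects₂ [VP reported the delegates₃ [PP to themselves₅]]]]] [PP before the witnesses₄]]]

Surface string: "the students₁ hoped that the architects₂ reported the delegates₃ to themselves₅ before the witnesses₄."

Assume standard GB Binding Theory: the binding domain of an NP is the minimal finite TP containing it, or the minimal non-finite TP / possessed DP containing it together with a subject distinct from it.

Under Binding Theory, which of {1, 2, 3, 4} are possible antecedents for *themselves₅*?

{2, 3}

*themselves* is an anaphor, so Principle A applies: it must be bound in its binding domain.
Binding domain of *themselves₅*: the embedded TP, whose subject is the architects₂.
*the students₁* c-commands the anaphor but is outside its binding domain → cannot satisfy Principle A.
*the architects₂* c-commands the anaphor within its binding domain → licit binder.
*the delegates₃* c-commands the anaphor within its binding domain → licit binder.
*the witnesses₄* does not c-command the anaphor → cannot bind it.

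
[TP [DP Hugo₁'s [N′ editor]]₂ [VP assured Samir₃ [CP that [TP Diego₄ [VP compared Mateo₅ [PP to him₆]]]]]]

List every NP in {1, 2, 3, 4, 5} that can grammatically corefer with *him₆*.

*him* is a pronoun, so Principle B applies: it must be free in its binding domain.
Binding domain of *him₆*: the embedded TP, whose subject is Diego₄.
*Hugo₁* and the pronoun do not c-command one another → neither Principle B nor Principle C is at stake; coindexation permitted.
*[Hugo₁'s editor]₂* c-commands the pronoun but from outside its binding domain, and is not c-commanded by it → coindexation permitted.
*Samir₃* c-commands the pronoun but from outside its binding domain, and is not c-commanded by it → coindexation permitted.
*Diego₄* c-commands the pronoun within its binding domain → coindexation would violate Principle B.
*Mateo₅* c-commands the pronoun within its binding domain → coindexation would violate Principle B.

{1, 2, 3}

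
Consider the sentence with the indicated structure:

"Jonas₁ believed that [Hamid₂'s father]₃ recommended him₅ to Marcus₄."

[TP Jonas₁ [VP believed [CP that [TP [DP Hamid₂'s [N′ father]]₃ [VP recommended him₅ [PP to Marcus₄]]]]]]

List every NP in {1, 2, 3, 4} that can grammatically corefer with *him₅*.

*him* is a pronoun, so Principle B applies: it must be free in its binding domain.
Binding domain of *him₅*: the embedded TP, whose subject is [Hamid₂'s father]₃.
*Jonas₁* c-commands the pronoun but from outside its binding domain, and is not c-commanded by it → coindexation permitted.
*Hamid₂* and the pronoun do not c-command one another → neither Principle B nor Principle C is at stake; coindexation permitted.
*[Hamid₂'s father]₃* c-commands the pronoun within its binding domain → coindexation would violate Principle B.
*Marcus₄*: the pronoun c-commands this R-expression → coindexation would violate Principle C on *Marcus₄*.

{1, 2}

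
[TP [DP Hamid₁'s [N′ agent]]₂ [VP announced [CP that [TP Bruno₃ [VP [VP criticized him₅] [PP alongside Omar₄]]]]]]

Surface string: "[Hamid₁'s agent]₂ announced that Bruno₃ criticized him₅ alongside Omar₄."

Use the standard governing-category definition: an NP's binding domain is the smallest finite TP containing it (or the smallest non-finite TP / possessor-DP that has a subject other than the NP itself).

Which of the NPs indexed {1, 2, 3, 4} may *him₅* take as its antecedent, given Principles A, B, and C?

{1, 2, 4}

*him* is a pronoun, so Principle B applies: it must be free in its binding domain.
Binding domain of *him₅*: the embedded TP, whose subject is Bruno₃.
*Hamid₁* and the pronoun do not c-command one another → neither Principle B nor Principle C is at stake; coindexation permitted.
*[Hamid₁'s agent]₂* c-commands the pronoun but from outside its binding domain, and is not c-commanded by it → coindexation permitted.
*Bruno₃* c-commands the pronoun within its binding domain → coindexation would violate Principle B.
*Omar₄* and the pronoun do not c-command one another → neither Principle B nor Principle C is at stake; coindexation permitted.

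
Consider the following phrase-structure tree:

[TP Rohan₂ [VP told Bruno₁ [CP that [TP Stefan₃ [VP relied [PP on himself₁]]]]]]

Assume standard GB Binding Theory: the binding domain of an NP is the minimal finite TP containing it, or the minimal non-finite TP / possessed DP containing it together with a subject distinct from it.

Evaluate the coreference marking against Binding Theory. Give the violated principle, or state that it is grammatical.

Principle A

The two coindexed NPs are *Bruno₁* and *himself₁*.
*himself₁* is an anaphor. Principle A requires it to be bound within its binding domain — the embedded TP, whose subject is Stefan₃.
Within that domain it is c-commanded by *Stefan₃*, which does not share its index.
*Bruno₁* does c-command the anaphor, but from outside its binding domain.
The anaphor is unbound in its domain → Principle A violation.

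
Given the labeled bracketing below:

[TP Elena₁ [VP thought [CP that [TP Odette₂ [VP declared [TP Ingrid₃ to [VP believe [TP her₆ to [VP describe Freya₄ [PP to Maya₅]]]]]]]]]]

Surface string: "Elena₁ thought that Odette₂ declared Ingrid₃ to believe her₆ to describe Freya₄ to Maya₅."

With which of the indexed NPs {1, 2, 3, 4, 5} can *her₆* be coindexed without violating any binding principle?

*her* is a pronoun, so Principle B applies: it must be free in its binding domain.
Binding domain of *her₆*: the embedded TP, whose subject is Ingrid₃.
*Elena₁* c-commands the pronoun but from outside its binding domain, and is not c-commanded by it → coindexation permitted.
*Odette₂* c-commands the pronoun but from outside its binding domain, and is not c-commanded by it → coindexation permitted.
*Ingrid₃* c-commands the pronoun within its binding domain → coindexation would violate Principle B.
*Freya₄*: the pronoun c-commands this R-expression → coindexation would violate Principle C on *Freya₄*.
*Maya₅*: the pronoun c-commands this R-expression → coindexation would violate Principle C on *Maya₅*.

{1, 2}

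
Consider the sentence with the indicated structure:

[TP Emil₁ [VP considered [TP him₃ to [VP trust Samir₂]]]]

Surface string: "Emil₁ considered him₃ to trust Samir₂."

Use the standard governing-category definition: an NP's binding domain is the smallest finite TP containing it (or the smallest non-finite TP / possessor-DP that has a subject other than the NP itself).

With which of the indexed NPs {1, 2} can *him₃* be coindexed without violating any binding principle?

none

*him* is a pronoun, so Principle B applies: it must be free in its binding domain.
Binding domain of *him₃*: the matrix TP, whose subject is Emil₁.
*Emil₁* c-commands the pronoun within its binding domain → coindexation would violate Principle B.
*Samir₂*: the pronoun c-commands this R-expression → coindexation would violate Principle C on *Samir₂*.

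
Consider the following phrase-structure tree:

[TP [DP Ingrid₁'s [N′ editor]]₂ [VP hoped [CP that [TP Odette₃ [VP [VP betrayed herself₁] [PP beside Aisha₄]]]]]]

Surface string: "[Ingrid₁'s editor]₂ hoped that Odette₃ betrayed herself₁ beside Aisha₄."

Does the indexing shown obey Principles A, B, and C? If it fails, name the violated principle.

The two coindexed NPs are *Ingrid₁* and *herself₁*.
*herself₁* is an anaphor. Principle A requires it to be bound within its binding domain — the embedded TP, whose subject is Odette₃.
Within that domain it is c-commanded by *Odette₃*, which does not share its index.
*Ingrid₁* does not c-command the anaphor at all.
The anaphor is unbound in its domain → Principle A violation.

Principle A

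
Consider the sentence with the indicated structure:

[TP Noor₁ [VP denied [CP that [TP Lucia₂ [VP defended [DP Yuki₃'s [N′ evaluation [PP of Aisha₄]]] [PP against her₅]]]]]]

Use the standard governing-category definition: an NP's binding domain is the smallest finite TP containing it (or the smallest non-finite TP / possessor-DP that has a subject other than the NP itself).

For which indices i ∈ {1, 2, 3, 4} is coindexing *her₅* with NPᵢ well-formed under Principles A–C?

{1, 3, 4}

*her* is a pronoun, so Principle B applies: it must be free in its binding domain.
Binding domain of *her₅*: the embedded TP, whose subject is Lucia₂.
*Noor₁* c-commands the pronoun but from outside its binding domain, and is not c-commanded by it → coindexation permitted.
*Lucia₂* c-commands the pronoun within its binding domain → coindexation would violate Principle B.
*Yuki₃* and the pronoun do not c-command one another → neither Principle B nor Principle C is at stake; coindexation permitted.
*Aisha₄* and the pronoun do not c-command one another → neither Principle B nor Principle C is at stake; coindexation permitted.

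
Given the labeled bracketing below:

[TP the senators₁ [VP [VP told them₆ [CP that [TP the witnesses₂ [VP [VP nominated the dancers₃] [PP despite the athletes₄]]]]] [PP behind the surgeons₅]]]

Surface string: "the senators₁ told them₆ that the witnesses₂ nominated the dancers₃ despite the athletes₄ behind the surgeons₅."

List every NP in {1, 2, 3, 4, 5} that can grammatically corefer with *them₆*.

{5}

*them* is a pronoun, so Principle B applies: it must be free in its binding domain.
Binding domain of *them₆*: the matrix TP, whose subject is the senators₁.
*the senators₁* c-commands the pronoun within its binding domain → coindexation would violate Principle B.
*the witnesses₂*: the pronoun c-commands this R-expression → coindexation would violate Principle C on *the witnesses₂*.
*the dancers₃*: the pronoun c-commands this R-expression → coindexation would violate Principle C on *the dancers₃*.
*the athletes₄*: the pronoun c-commands this R-expression → coindexation would violate Principle C on *the athletes₄*.
*the surgeons₅* and the pronoun do not c-command one another → neither Principle B nor Principle C is at stake; coindexation permitted.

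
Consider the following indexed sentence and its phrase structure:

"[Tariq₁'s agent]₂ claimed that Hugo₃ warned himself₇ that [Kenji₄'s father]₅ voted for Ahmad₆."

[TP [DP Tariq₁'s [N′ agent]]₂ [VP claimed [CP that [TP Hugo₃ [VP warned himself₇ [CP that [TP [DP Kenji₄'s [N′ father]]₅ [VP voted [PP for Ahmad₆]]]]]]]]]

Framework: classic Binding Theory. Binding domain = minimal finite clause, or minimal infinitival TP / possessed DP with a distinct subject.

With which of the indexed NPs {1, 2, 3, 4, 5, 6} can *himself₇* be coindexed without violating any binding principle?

{3}

*himself* is an anaphor, so Principle A applies: it must be bound in its binding domain.
Binding domain of *himself₇*: the embedded TP, whose subject is Hugo₃.
*Tariq₁* does not c-command the anaphor → cannot bind it.
*[Tariq₁'s agent]₂* c-commands the anaphor but is outside its binding domain → cannot satisfy Principle A.
*Hugo₃* c-commands the anaphor within its binding domain → licit binder.
*Kenji₄* does not c-command the anaphor → cannot bind it.
*[Kenji₄'s father]₅* does not c-command the anaphor → cannot bind it.
*Ahmad₆* does not c-command the anaphor → cannot bind it.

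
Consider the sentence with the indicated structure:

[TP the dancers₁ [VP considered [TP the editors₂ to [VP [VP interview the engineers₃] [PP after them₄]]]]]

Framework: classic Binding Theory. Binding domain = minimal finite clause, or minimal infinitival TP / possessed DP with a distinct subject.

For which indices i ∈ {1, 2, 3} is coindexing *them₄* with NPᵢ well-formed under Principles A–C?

{1, 3}

*them* is a pronoun, so Principle B applies: it must be free in its binding domain.
Binding domain of *them₄*: the embedded TP, whose subject is the editors₂.
*the dancers₁* c-commands the pronoun but from outside its binding domain, and is not c-commanded by it → coindexation permitted.
*the editors₂* c-commands the pronoun within its binding domain → coindexation would violate Principle B.
*the engineers₃* and the pronoun do not c-command one another → neither Principle B nor Principle C is at stake; coindexation permitted.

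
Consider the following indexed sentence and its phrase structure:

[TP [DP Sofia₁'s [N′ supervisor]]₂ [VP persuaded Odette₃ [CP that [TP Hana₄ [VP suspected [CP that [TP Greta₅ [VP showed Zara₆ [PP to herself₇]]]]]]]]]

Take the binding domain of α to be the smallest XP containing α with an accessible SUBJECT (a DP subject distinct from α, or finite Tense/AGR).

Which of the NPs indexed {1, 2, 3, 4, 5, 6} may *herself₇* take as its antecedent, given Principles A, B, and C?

*herself* is an anaphor, so Principle A applies: it must be bound in its binding domain.
Binding domain of *herself₇*: the embedded TP, whose subject is Greta₅.
*Sofia₁* does not c-command the anaphor → cannot bind it.
*[Sofia₁'s supervisor]₂* c-commands the anaphor but is outside its binding domain → cannot satisfy Principle A.
*Odette₃* c-commands the anaphor but is outside its binding domain → cannot satisfy Principle A.
*Hana₄* c-commands the anaphor but is outside its binding domain → cannot satisfy Principle A.
*Greta₅* c-commands the anaphor within its binding domain → licit binder.
*Zara₆* c-commands the anaphor within its binding domain → licit binder.

{5, 6}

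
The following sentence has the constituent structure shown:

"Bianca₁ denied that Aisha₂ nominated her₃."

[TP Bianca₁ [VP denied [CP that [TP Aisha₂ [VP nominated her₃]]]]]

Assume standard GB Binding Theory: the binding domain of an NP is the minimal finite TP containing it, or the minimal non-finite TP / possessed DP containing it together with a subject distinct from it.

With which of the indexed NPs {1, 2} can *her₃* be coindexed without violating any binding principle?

*her* is a pronoun, so Principle B applies: it must be free in its binding domain.
Binding domain of *her₃*: the embedded TP, whose subject is Aisha₂.
*Bianca₁* c-commands the pronoun but from outside its binding domain, and is not c-commanded by it → coindexation permitted.
*Aisha₂* c-commands the pronoun within its binding domain → coindexation would violate Principle B.

{1}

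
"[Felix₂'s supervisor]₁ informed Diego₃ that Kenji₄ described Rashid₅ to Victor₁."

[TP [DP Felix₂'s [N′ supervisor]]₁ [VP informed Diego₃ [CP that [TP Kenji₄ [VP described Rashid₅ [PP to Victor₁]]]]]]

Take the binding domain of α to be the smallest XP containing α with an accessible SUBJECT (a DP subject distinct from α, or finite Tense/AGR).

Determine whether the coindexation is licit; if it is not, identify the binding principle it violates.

Principle C

The two coindexed NPs are *[Felix₂'s supervisor]₁* and *Victor₁*.
*Victor₁* is an R-expression. Principle C requires it to be free everywhere.
*[Felix₂'s supervisor]₁* c-commands it and carries the same index.
The R-expression is bound → Principle C violation.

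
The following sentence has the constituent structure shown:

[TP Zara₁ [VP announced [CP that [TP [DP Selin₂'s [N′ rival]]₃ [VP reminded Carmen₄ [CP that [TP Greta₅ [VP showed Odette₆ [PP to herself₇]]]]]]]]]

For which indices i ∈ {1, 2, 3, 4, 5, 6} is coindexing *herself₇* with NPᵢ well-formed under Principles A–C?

*herself* is an anaphor, so Principle A applies: it must be bound in its binding domain.
Binding domain of *herself₇*: the embedded TP, whose subject is Greta₅.
*Zara₁* c-commands the anaphor but is outside its binding domain → cannot satisfy Principle A.
*Selin₂* does not c-command the anaphor → cannot bind it.
*[Selin₂'s rival]₃* c-commands the anaphor but is outside its binding domain → cannot satisfy Principle A.
*Carmen₄* c-commands the anaphor but is outside its binding domain → cannot satisfy Principle A.
*Greta₅* c-commands the anaphor within its binding domain → licit binder.
*Odette₆* c-commands the anaphor within its binding domain → licit binder.

{5, 6}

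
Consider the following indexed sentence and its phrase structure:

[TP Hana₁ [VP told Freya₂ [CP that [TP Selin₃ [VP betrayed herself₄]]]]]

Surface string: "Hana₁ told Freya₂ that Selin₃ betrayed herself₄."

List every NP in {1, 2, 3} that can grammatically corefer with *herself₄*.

{3}

*herself* is an anaphor, so Principle A applies: it must be bound in its binding domain.
Binding domain of *herself₄*: the embedded TP, whose subject is Selin₃.
*Hana₁* c-commands the anaphor but is outside its binding domain → cannot satisfy Principle A.
*Freya₂* c-commands the anaphor but is outside its binding domain → cannot satisfy Principle A.
*Selin₃* c-commands the anaphor within its binding domain → licit binder.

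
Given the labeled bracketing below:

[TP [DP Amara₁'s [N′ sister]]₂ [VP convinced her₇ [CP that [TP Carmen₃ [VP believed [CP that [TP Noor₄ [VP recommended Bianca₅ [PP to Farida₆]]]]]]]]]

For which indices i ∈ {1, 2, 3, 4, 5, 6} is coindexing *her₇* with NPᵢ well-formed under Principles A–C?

{1}

*her* is a pronoun, so Principle B applies: it must be free in its binding domain.
Binding domain of *her₇*: the matrix TP, whose subject is [Amara₁'s sister]₂.
*Amara₁* and the pronoun do not c-command one another → neither Principle B nor Principle C is at stake; coindexation permitted.
*[Amara₁'s sister]₂* c-commands the pronoun within its binding domain → coindexation would violate Principle B.
*Carmen₃*: the pronoun c-commands this R-expression → coindexation would violate Principle C on *Carmen₃*.
*Noor₄*: the pronoun c-commands this R-expression → coindexation would violate Principle C on *Noor₄*.
*Bianca₅*: the pronoun c-commands this R-expression → coindexation would violate Principle C on *Bianca₅*.
*Farida₆*: the pronoun c-commands this R-expression → coindexation would violate Principle C on *Farida₆*.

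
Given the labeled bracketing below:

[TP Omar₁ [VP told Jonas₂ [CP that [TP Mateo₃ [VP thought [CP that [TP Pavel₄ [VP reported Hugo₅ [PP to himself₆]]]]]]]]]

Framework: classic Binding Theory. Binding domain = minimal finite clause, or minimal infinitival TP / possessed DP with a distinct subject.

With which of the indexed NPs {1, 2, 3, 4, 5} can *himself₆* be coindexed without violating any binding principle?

*himself* is an anaphor, so Principle A applies: it must be bound in its binding domain.
Binding domain of *himself₆*: the embedded TP, whose subject is Pavel₄.
*Omar₁* c-commands the anaphor but is outside its binding domain → cannot satisfy Principle A.
*Jonas₂* c-commands the anaphor but is outside its binding domain → cannot satisfy Principle A.
*Mateo₃* c-commands the anaphor but is outside its binding domain → cannot satisfy Principle A.
*Pavel₄* c-commands the anaphor within its binding domain → licit binder.
*Hugo₅* c-commands the anaphor within its binding domain → licit binder.

{4, 5}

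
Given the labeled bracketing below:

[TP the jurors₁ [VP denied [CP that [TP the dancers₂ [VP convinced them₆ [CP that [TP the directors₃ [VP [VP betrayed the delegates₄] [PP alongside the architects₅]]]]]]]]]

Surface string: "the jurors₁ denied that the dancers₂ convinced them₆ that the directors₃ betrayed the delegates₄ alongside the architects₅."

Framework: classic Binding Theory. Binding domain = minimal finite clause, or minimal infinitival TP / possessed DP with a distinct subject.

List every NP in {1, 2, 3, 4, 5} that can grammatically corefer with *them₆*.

*them* is a pronoun, so Principle B applies: it must be free in its binding domain.
Binding domain of *them₆*: the embedded TP, whose subject is the dancers₂.
*the jurors₁* c-commands the pronoun but from outside its binding domain, and is not c-commanded by it → coindexation permitted.
*the dancers₂* c-commands the pronoun within its binding domain → coindexation would violate Principle B.
*the directors₃*: the pronoun c-commands this R-expression → coindexation would violate Principle C on *the directors₃*.
*the delegates₄*: the pronoun c-commands this R-expression → coindexation would violate Principle C on *the delegates₄*.
*the architects₅*: the pronoun c-commands this R-expression → coindexation would violate Principle C on *the architects₅*.

{1}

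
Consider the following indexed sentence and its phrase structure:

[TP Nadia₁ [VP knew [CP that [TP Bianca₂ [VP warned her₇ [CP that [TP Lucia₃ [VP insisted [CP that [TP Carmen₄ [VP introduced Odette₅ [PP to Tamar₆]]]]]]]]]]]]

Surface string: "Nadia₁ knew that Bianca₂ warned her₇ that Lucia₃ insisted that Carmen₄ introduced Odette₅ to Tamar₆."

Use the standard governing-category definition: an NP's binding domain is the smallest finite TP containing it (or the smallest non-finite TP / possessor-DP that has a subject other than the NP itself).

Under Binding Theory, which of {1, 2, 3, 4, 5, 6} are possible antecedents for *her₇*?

*her* is a pronoun, so Principle B applies: it must be free in its binding domain.
Binding domain of *her₇*: the embedded TP, whose subject is Bianca₂.
*Nadia₁* c-commands the pronoun but from outside its binding domain, and is not c-commanded by it → coindexation permitted.
*Bianca₂* c-commands the pronoun within its binding domain → coindexation would violate Principle B.
*Lucia₃*: the pronoun c-commands this R-expression → coindexation would violate Principle C on *Lucia₃*.
*Carmen₄*: the pronoun c-commands this R-expression → coindexation would violate Principle C on *Carmen₄*.
*Odette₅*: the pronoun c-commands this R-expression → coindexation would violate Principle C on *Odette₅*.
*Tamar₆*: the pronoun c-commands this R-expression → coindexation would violate Principle C on *Tamar₆*.

{1}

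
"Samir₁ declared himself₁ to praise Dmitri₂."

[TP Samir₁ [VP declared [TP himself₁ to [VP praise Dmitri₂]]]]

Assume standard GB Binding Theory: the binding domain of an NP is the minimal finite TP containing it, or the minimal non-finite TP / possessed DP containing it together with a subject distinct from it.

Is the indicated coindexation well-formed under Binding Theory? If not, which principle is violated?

grammatical

The two coindexed NPs are *Samir₁* and *himself₁*.
*himself₁* is an anaphor; its binding domain is the matrix TP, whose subject is Samir₁. *Samir₁* c-commands it within that domain and shares its index, so Principle A is satisfied.
*Samir₁* is an R-expression; *himself₁* does not c-command it, and no other NP shares its index, so Principle C is satisfied.
All principles are respected.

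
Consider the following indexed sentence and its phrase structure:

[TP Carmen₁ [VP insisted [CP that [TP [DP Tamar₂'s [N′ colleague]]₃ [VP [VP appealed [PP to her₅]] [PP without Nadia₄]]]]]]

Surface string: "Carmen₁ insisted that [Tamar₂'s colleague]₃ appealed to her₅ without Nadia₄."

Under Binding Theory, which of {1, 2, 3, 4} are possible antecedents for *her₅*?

*her* is a pronoun, so Principle B applies: it must be free in its binding domain.
Binding domain of *her₅*: the embedded TP, whose subject is [Tamar₂'s colleague]₃.
*Carmen₁* c-commands the pronoun but from outside its binding domain, and is not c-commanded by it → coindexation permitted.
*Tamar₂* and the pronoun do not c-command one another → neither Principle B nor Principle C is at stake; coindexation permitted.
*[Tamar₂'s colleague]₃* c-commands the pronoun within its binding domain → coindexation would violate Principle B.
*Nadia₄* and the pronoun do not c-command one another → neither Principle B nor Principle C is at stake; coindexation permitted.

{1, 2, 4}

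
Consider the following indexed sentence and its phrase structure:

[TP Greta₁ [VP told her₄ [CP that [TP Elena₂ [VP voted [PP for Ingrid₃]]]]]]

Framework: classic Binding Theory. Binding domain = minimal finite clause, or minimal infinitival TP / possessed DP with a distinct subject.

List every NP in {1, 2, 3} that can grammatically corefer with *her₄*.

none

*her* is a pronoun, so Principle B applies: it must be free in its binding domain.
Binding domain of *her₄*: the matrix TP, whose subject is Greta₁.
*Greta₁* c-commands the pronoun within its binding domain → coindexation would violate Principle B.
*Elena₂*: the pronoun c-commands this R-expression → coindexation would violate Principle C on *Elena₂*.
*Ingrid₃*: the pronoun c-commands this R-expression → coindexation would violate Principle C on *Ingrid₃*.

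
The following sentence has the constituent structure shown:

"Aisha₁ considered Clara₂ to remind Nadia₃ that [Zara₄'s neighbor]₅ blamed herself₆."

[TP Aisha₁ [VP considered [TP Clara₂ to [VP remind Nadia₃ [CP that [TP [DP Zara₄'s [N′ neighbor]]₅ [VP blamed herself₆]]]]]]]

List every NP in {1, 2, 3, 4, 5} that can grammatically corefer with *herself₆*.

*herself* is an anaphor, so Principle A applies: it must be bound in its binding domain.
Binding domain of *herself₆*: the embedded TP, whose subject is [Zara₄'s neighbor]₅.
*Aisha₁* c-commands the anaphor but is outside its binding domain → cannot satisfy Principle A.
*Clara₂* c-commands the anaphor but is outside its binding domain → cannot satisfy Principle A.
*Nadia₃* c-commands the anaphor but is outside its binding domain → cannot satisfy Principle A.
*Zara₄* does not c-command the anaphor → cannot bind it.
*[Zara₄'s neighbor]₅* c-commands the anaphor within its binding domain → licit binder.

{5}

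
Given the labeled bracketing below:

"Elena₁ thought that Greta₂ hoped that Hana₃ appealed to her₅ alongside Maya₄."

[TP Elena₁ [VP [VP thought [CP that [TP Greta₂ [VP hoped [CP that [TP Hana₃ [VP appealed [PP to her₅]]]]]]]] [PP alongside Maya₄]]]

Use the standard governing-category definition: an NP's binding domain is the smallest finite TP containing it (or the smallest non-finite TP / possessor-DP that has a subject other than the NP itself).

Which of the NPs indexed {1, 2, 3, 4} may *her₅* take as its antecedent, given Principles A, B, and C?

*her* is a pronoun, so Principle B applies: it must be free in its binding domain.
Binding domain of *her₅*: the embedded TP, whose subject is Hana₃.
*Elena₁* c-commands the pronoun but from outside its binding domain, and is not c-commanded by it → coindexation permitted.
*Greta₂* c-commands the pronoun but from outside its binding domain, and is not c-commanded by it → coindexation permitted.
*Hana₃* c-commands the pronoun within its binding domain → coindexation would violate Principle B.
*Maya₄* and the pronoun do not c-command one another → neither Principle B nor Principle C is at stake; coindexation permitted.

{1, 2, 4}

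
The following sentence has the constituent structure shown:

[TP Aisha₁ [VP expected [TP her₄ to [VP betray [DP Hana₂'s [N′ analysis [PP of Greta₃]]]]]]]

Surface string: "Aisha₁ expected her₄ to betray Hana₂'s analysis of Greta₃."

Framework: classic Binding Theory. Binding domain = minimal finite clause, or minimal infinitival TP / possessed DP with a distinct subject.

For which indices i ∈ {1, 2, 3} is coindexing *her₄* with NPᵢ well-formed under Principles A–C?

none

*her* is a pronoun, so Principle B applies: it must be free in its binding domain.
Binding domain of *her₄*: the matrix TP, whose subject is Aisha₁.
*Aisha₁* c-commands the pronoun within its binding domain → coindexation would violate Principle B.
*Hana₂*: the pronoun c-commands this R-expression → coindexation would violate Principle C on *Hana₂*.
*Greta₃*: the pronoun c-commands this R-expression → coindexation would violate Principle C on *Greta₃*.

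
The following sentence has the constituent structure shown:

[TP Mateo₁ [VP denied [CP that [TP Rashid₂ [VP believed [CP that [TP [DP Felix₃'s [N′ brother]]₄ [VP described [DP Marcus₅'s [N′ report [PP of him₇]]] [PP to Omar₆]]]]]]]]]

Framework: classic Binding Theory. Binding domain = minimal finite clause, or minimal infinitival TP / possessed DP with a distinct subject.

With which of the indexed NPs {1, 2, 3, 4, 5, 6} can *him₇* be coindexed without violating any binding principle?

*him* is a pronoun, so Principle B applies: it must be free in its binding domain.
Binding domain of *him₇*: the possessed DP, whose subject is Marcus₅.
*Mateo₁* c-commands the pronoun but from outside its binding domain, and is not c-commanded by it → coindexation permitted.
*Rashid₂* c-commands the pronoun but from outside its binding domain, and is not c-commanded by it → coindexation permitted.
*Felix₃* and the pronoun do not c-command one another → neither Principle B nor Principle C is at stake; coindexation permitted.
*[Felix₃'s brother]₄* c-commands the pronoun but from outside its binding domain, and is not c-commanded by it → coindexation permitted.
*Marcus₅* c-commands the pronoun within its binding domain → coindexation would violate Principle B.
*Omar₆* and the pronoun do not c-command one another → neither Principle B nor Principle C is at stake; coindexation permitted.

{1, 2, 3, 4, 6}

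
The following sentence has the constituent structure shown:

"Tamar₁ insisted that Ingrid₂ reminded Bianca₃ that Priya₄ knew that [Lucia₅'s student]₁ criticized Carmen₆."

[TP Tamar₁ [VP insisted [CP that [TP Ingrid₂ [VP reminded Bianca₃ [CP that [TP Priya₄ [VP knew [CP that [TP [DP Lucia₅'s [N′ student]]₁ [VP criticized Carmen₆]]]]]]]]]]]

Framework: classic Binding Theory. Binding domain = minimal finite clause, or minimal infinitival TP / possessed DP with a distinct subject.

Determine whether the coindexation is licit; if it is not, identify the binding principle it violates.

The two coindexed NPs are *[Lucia₅'s student]₁* and *Tamar₁*.
*[Lucia₅'s student]₁* is an R-expression. Principle C requires it to be free everywhere.
*Tamar₁* c-commands it and carries the same index.
The R-expression is bound → Principle C violation.

Principle C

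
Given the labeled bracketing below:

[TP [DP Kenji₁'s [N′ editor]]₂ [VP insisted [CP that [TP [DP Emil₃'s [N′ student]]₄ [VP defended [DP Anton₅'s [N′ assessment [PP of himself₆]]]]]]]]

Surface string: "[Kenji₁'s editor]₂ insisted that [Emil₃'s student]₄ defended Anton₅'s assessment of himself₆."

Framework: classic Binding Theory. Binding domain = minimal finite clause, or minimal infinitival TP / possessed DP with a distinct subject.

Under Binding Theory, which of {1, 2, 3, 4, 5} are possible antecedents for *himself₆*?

{5}

*himself* is an anaphor, so Principle A applies: it must be bound in its binding domain.
Binding domain of *himself₆*: the possessed DP, whose subject is Anton₅.
*Kenji₁* does not c-command the anaphor → cannot bind it.
*[Kenji₁'s editor]₂* c-commands the anaphor but is outside its binding domain → cannot satisfy Principle A.
*Emil₃* does not c-command the anaphor → cannot bind it.
*[Emil₃'s student]₄* c-commands the anaphor but is outside its binding domain → cannot satisfy Principle A.
*Anton₅* c-commands the anaphor within its binding domain → licit binder.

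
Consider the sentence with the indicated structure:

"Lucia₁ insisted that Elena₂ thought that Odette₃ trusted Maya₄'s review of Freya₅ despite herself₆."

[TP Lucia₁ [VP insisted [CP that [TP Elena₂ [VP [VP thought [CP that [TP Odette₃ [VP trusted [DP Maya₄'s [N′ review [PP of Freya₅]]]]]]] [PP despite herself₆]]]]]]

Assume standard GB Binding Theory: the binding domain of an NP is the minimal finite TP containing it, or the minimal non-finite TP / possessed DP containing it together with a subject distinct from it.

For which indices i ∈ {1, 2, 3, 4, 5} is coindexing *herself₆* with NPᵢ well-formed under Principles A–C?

{2}

*herself* is an anaphor, so Principle A applies: it must be bound in its binding domain.
Binding domain of *herself₆*: the embedded TP, whose subject is Elena₂.
*Lucia₁* c-commands the anaphor but is outside its binding domain → cannot satisfy Principle A.
*Elena₂* c-commands the anaphor within its binding domain → licit binder.
*Odette₃* does not c-command the anaphor → cannot bind it.
*Maya₄* does not c-command the anaphor → cannot bind it.
*Freya₅* does not c-command the anaphor → cannot bind it.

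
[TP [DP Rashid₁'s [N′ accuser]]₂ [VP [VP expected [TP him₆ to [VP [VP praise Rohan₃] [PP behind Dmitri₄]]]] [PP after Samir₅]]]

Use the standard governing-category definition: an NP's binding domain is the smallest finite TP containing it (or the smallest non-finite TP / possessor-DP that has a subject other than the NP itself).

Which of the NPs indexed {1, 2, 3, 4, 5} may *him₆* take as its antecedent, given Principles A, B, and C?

{1, 5}

*him* is a pronoun, so Principle B applies: it must be free in its binding domain.
Binding domain of *him₆*: the matrix TP, whose subject is [Rashid₁'s accuser]₂.
*Rashid₁* and the pronoun do not c-command one another → neither Principle B nor Principle C is at stake; coindexation permitted.
*[Rashid₁'s accuser]₂* c-commands the pronoun within its binding domain → coindexation would violate Principle B.
*Rohan₃*: the pronoun c-commands this R-expression → coindexation would violate Principle C on *Rohan₃*.
*Dmitri₄*: the pronoun c-commands this R-expression → coindexation would violate Principle C on *Dmitri₄*.
*Samir₅* and the pronoun do not c-command one another → neither Principle B nor Principle C is at stake; coindexation permitted.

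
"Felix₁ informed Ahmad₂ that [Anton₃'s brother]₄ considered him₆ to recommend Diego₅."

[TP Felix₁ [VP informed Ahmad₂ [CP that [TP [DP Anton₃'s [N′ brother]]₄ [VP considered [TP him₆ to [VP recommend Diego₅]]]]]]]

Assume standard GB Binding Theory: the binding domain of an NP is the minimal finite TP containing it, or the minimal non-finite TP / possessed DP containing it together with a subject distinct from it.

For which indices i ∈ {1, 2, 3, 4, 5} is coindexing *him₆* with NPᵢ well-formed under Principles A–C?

{1, 2, 3}

*him* is a pronoun, so Principle B applies: it must be free in its binding domain.
Binding domain of *him₆*: the embedded TP, whose subject is [Anton₃'s brother]₄.
*Felix₁* c-commands the pronoun but from outside its binding domain, and is not c-commanded by it → coindexation permitted.
*Ahmad₂* c-commands the pronoun but from outside its binding domain, and is not c-commanded by it → coindexation permitted.
*Anton₃* and the pronoun do not c-command one another → neither Principle B nor Principle C is at stake; coindexation permitted.
*[Anton₃'s brother]₄* c-commands the pronoun within its binding domain → coindexation would violate Principle B.
*Diego₅*: the pronoun c-commands this R-expression → coindexation would violate Principle C on *Diego₅*.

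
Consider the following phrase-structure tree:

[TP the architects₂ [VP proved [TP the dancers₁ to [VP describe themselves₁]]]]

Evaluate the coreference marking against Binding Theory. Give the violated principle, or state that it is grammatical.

grammatical

The two coindexed NPs are *the dancers₁* and *themselves₁*.
*themselves₁* is an anaphor; its binding domain is the embedded TP, whose subject is the dancers₁. *the dancers₁* c-commands it within that domain and shares its index, so Principle A is satisfied.
*the dancers₁* is an R-expression; *themselves₁* does not c-command it, and no other NP shares its index, so Principle C is satisfied.
All principles are respected.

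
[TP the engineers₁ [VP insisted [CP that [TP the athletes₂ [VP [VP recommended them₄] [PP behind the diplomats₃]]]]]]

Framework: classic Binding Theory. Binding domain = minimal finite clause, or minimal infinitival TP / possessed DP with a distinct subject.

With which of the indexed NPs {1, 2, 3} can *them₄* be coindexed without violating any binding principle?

*them* is a pronoun, so Principle B applies: it must be free in its binding domain.
Binding domain of *them₄*: the embedded TP, whose subject is the athletes₂.
*the engineers₁* c-commands the pronoun but from outside its binding domain, and is not c-commanded by it → coindexation permitted.
*the athletes₂* c-commands the pronoun within its binding domain → coindexation would violate Principle B.
*the diplomats₃* and the pronoun do not c-command one another → neither Principle B nor Principle C is at stake; coindexation permitted.

{1, 3}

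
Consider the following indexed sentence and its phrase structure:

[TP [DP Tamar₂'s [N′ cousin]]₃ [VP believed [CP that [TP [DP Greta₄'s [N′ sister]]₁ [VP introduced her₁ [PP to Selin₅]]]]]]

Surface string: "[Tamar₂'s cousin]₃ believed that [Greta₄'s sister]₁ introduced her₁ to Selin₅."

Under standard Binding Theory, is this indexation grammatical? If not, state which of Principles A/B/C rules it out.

The two coindexed NPs are *[Greta₄'s sister]₁* and *her₁*.
*her₁* is a pronoun. Its binding domain is the embedded TP, whose subject is [Greta₄'s sister]₁.
*[Greta₄'s sister]₁* c-commands it within that domain and carries the same index.
The pronoun is locally bound → Principle B violation.

Principle B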